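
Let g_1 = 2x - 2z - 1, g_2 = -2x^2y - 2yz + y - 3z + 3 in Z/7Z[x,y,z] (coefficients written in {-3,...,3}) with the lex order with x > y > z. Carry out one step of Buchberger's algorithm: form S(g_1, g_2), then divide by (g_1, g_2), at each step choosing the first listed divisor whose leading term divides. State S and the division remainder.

lcm(LM(g_1), LM(g_2)) = x^2y.
S = (lcm/LT(g_1))·g_1 − (lcm/LT(g_2))·g_2 = -xyz + 3xy - yz - 3y + 2z - 2.
Reduce S modulo (g_1, g_2) in that order:
  leading term xyz: subtract (3yz)·g_1 from -xyz + 3xy - yz - 3y + 2z - 2 → 3xy - yz^2 + 2yz - 3y + 2z - 2
  leading term xy: subtract (-2y)·g_1 from 3xy - yz^2 + 2yz - 3y + 2z - 2 → -yz^2 - 2yz + 2y + 2z - 2
  leading term yz^2: no divisor's leading term divides it; move -yz^2 to the remainder.
  leading term yz: no divisor's leading term divides it; move -2yz to the remainder.
  leading term y: no divisor's leading term divides it; move 2y to the remainder.
  leading term z: no divisor's leading term divides it; move 2z to the remainder.
  leading term 1: no divisor's leading term divides it; move -2 to the remainder.
The remainder -yz^2 - 2yz + 2y + 2z - 2 is nonzero, so it would be added as the next basis element.

S(g_1, g_2) = -xyz + 3xy - yz - 3y + 2z - 2; remainder on division = -yz^2 - 2yz + 2y + 2z - 2.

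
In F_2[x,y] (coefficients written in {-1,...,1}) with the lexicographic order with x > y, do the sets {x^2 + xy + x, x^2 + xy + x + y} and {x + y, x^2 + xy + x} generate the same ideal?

Two ideals are equal iff their reduced Gröbner bases coincide (the reduced basis is unique for a fixed ordering).
Buchberger on the first generating set:
f_1 = x^2 + xy + x, LT = x^2.
f_2 = x^2 + xy + x + y, LT = x^2.

S(f_1,f_2): lcm = x^2. S = y.
  leading term y: no divisor's leading term divides it; move y to the remainder.
  remainder y ≠ 0; add g_3 = y to the basis.

S(f_1,g_3): leading monomials are coprime, so the S-polynomial reduces to 0 (Buchberger's first criterion).
S(f_2,g_3): leading monomials are coprime, so the S-polynomial reduces to 0 (Buchberger's first criterion).
Every S-polynomial of the final basis reduces to 0, so we have a Gröbner basis.
Inter-reduce: drop elements whose leading term is divisible by another's, tail-reduce, and make monic.
Reduced Gröbner basis: {x^2 + x, y}.

Buchberger on the second generating set:
h_1 = x + y, LT = x.
h_2 = x^2 + xy + x, LT = x^2.

S(h_1,h_2): lcm = x^2. S = x.
  leading term x: subtract (1)·h_1 from x → y
  leading term y: no divisor's leading term divides it; move y to the remainder.
  remainder y ≠ 0; add k_3 = y to the basis.

S(h_1,k_3): leading monomials are coprime, so the S-polynomial reduces to 0 (Buchberger's first criterion).
S(h_2,k_3): leading monomials are coprime, so the S-polynomial reduces to 0 (Buchberger's first criterion).
Every S-polynomial of the final basis reduces to 0, so we have a Gröbner basis.
Inter-reduce: drop elements whose leading term is divisible by another's, tail-reduce, and make monic.
Reduced Gröbner basis: {x, y}.

The bases are distinct; the ideals are different.
The same test decides containment: I ⊆ J iff every generator of I reduces to 0 modulo a Gröbner basis of J.

No, the ideals differ.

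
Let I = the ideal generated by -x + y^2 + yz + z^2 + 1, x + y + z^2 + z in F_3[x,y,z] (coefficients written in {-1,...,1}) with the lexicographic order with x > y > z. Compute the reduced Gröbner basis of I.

f_1 = -x + y^2 + yz + z^2 + 1, LT = x.
f_2 = x + y + z^2 + z, LT = x.

S(f_1,f_2): lcm = x. S = -y^2 - yz - y + z^2 - z - 1.
  leading term y^2: no divisor's leading term divides it; move -y^2 to the remainder.
  leading term yz: no divisor's leading term divides it; move -yz to the remainder.
  leading term y: no divisor's leading term divides it; move -y to the remainder.
  leading term z^2: no divisor's leading term divides it; move z^2 to the remainder.
  leading term z: no divisor's leading term divides it; move -z to the remainder.
  leading term 1: no divisor's leading term divides it; move -1 to the remainder.
  remainder -y^2 - yz - y + z^2 - z - 1 ≠ 0; add g_3 = -y^2 - yz - y + z^2 - z - 1 to the basis.

S(f_1,g_3): leading monomials are coprime, so the S-polynomial reduces to 0 (Buchberger's first criterion).
S(f_2,g_3): leading monomials are coprime, so the S-polynomial reduces to 0 (Buchberger's first criterion).
Every S-polynomial of the final basis reduces to 0, so we have a Gröbner basis.
Inter-reduce: drop elements whose leading term is divisible by another's, tail-reduce, and make monic.

G = {x + y + z^2 + z, y^2 + yz + y - z^2 + z + 1}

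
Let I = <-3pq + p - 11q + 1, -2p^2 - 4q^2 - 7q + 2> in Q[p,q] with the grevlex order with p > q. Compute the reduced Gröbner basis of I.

f_1 = -3pq + p - 11q + 1, LT = pq.
f_2 = -2p^2 - 4q^2 - 7q + 2, LT = p^2.

S(f_1,f_2): lcm = p^2q. S = -2q^3 - 1/3p^2 + 11/3pq - 7/2q^2 - 1/3p + q.
  reduce S modulo (f_1, f_2):
  remainder -2q^3 - 17/6q^2 + 8/9p - 203/18q + 8/9 ≠ 0; add g_3 = -2q^3 - 17/6q^2 + 8/9p - 203/18q + 8/9 to the basis.

The other S-polynomials (S(f_1,g_3), S(f_2,g_3)) all reduce to 0 modulo the current basis, so we have a Gröbner basis.

G = {q^3 + 17/12q^2 - 4/9p + 203/36q - 4/9, p^2 + 2q^2 + 7/2q - 1, pq - 1/3p + 11/3q - 1/3}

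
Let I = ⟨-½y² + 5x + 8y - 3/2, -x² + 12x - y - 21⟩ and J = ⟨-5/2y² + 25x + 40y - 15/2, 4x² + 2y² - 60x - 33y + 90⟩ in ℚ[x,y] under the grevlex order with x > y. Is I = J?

No, the ideals differ.

For a fixed monomial order, each ideal has a unique reduced Gröbner basis; comparing bases decides equality.
Buchberger on the first generating set:
f_1 = -½y² + 5x + 8y - 3/2, LT = y².
f_2 = -x² + 12x - y - 21, LT = x².

The S-polynomials (S(f_1,f_2)) all reduce to 0 modulo the current basis, so we have a Gröbner basis.
Inter-reduce: drop elements whose leading term is divisible by another's, tail-reduce, and make monic.
Reduced Gröbner basis: {x² - 12x + y + 21, y² - 10x - 16y + 3}.

Buchberger on the second generating set:
h_1 = -5/2y² + 25x + 40y - 15/2, LT = y².
h_2 = 4x² + 2y² - 60x - 33y + 90, LT = x².

The S-polynomials (S(h_1,h_2)) all reduce to 0 modulo the current basis, so we have a Gröbner basis.
Inter-reduce: drop elements whose leading term is divisible by another's, tail-reduce, and make monic.
Reduced Gröbner basis: {x² - 10x - ¼y + 21, y² - 10x - 16y + 3}.

The bases are distinct; the ideals are different.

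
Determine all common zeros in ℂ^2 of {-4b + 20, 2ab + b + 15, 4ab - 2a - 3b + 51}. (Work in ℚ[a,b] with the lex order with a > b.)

{(-2, 5)}

Compute a lex Gröbner basis by Buchberger's algorithm.
f_1 = -4b + 20, LT = b.
f_2 = 2ab + b + 15, LT = ab.
f_3 = 4ab - 2a - 3b + 51, LT = ab.

S(f_1,f_2): lcm = ab. S = -5a - ½b - 15/2.
  leading term a: no divisor's leading term divides it; move -5a to the remainder.
  leading term b: subtract (⅛)·f_1 from -½b - 15/2 → -10
  leading term 1: no divisor's leading term divides it; move -10 to the remainder.
  remainder -5a - 10 ≠ 0; add h_4 = -5a - 10 to the basis.

The other S-polynomials (S(f_1,f_3), S(f_2,f_3), S(f_1,h_4), S(f_2,h_4), S(f_3,h_4)) all reduce to 0 modulo the current basis, so we have a Gröbner basis.
Inter-reduce: drop elements whose leading term is divisible by another's, tail-reduce, and make monic.
Reduced Gröbner basis: {a + 2, b - 5}.

Since the basis is lex-ordered, b - 5 is univariate in b. Its roots are {5}. Back-substituting each root into the other basis elements fixes the other coordinates.
  b = 5: the earlier basis element becomes a + 2 = 0, giving a = -2 — point (-2, 5).
This is the nonlinear analogue of row-reducing a linear system.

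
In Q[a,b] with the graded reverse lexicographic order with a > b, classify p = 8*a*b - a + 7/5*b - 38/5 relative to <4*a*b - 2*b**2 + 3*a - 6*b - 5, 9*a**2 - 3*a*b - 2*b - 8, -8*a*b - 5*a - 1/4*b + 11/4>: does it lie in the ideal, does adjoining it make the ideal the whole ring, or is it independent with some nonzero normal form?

8*a*b - a + 7/5*b - 38/5 lies in I (it reduces to 0).

First compute the reduced Gröbner basis of I by Buchberger's algorithm.
f_1 = 4*a*b - 2*b**2 + 3*a - 6*b - 5, LT = a*b.
f_2 = 9*a**2 - 3*a*b - 2*b - 8, LT = a**2.
f_3 = -8*a*b - 5*a - 1/4*b + 11/4, LT = a*b.

S(f_1,f_2): lcm = a**2*b. S = -1/6*a*b**2 + 3/4*a**2 - 3/2*a*b + 2/9*b**2 - 5/4*a + 8/9*b.
  leading term a*b**2: subtract (-1/24*b)·f_1 from -1/6*a*b**2 + 3/4*a**2 - 3/2*a*b + 2/9*b**2 - 5/4*a + 8/9*b → -1/12*b**3 + 3/4*a**2 - 11/8*a*b - 1/36*b**2 - 5/4*a + 49/72*b
  leading term b**3: no divisor's leading term divides it; move -1/12*b**3 to the remainder.
  leading term a**2: subtract (1/12)·f_2 from 3/4*a**2 - 11/8*a*b - 1/36*b**2 - 5/4*a + 49/72*b → -9/8*a*b - 1/36*b**2 - 5/4*a + 61/72*b + 2/3
  leading term a*b: subtract (-9/32)·f_1 from -9/8*a*b - 1/36*b**2 - 5/4*a + 61/72*b + 2/3 → -85/144*b**2 - 13/32*a - 121/144*b - 71/96
  leading term b**2: no divisor's leading term divides it; move -85/144*b**2 to the remainder.
  leading term a: no divisor's leading term divides it; move -13/32*a to the remainder.
  leading term b: no divisor's leading term divides it; move -121/144*b to the remainder.
  leading term 1: no divisor's leading term divides it; move -71/96 to the remainder.
  remainder -1/12*b**3 - 85/144*b**2 - 13/32*a - 121/144*b - 71/96 ≠ 0; add h_4 = -1/12*b**3 - 85/144*b**2 - 13/32*a - 121/144*b - 71/96 to the basis.

S(f_1,f_3): lcm = a*b. S = -1/2*b**2 + 1/8*a - 49/32*b - 29/32.
  leading term b**2: no divisor's leading term divides it; move -1/2*b**2 to the remainder.
  leading term a: no divisor's leading term divides it; move 1/8*a to the remainder.
  leading term b: no divisor's leading term divides it; move -49/32*b to the remainder.
  leading term 1: no divisor's leading term divides it; move -29/32 to the remainder.
  remainder -1/2*b**2 + 1/8*a - 49/32*b - 29/32 ≠ 0; add h_5 = -1/2*b**2 + 1/8*a - 49/32*b - 29/32 to the basis.

S(f_2,f_3): lcm = a**2*b. S = -1/3*a*b**2 - 5/8*a**2 - 1/32*a*b - 2/9*b**2 + 11/32*a - 8/9*b.
  leading term a*b**2: subtract (-1/12*b)·f_1 from -1/3*a*b**2 - 5/8*a**2 - 1/32*a*b - 2/9*b**2 + 11/32*a - 8/9*b → -1/6*b**3 - 5/8*a**2 + 7/32*a*b - 13/18*b**2 + 11/32*a - 47/36*b
  leading term b**3: subtract (2)·h_4 from -1/6*b**3 - 5/8*a**2 + 7/32*a*b - 13/18*b**2 + 11/32*a - 47/36*b → -5/8*a**2 + 7/32*a*b + 11/24*b**2 + 37/32*a + 3/8*b + 71/48
  leading term a**2: subtract (-5/72)·f_2 from -5/8*a**2 + 7/32*a*b + 11/24*b**2 + 37/32*a + 3/8*b + 71/48 → 1/96*a*b + 11/24*b**2 + 37/32*a + 17/72*b + 133/144
  leading term a*b: subtract (1/384)·f_1 from 1/96*a*b + 11/24*b**2 + 37/32*a + 17/72*b + 133/144 → 89/192*b**2 + 147/128*a + 145/576*b + 1079/1152
  leading term b**2: subtract (-89/96)·h_5 from 89/192*b**2 + 147/128*a + 145/576*b + 1079/1152 → 971/768*a - 10763/9216*b + 889/9216
  leading term a: no divisor's leading term divides it; move 971/768*a to the remainder.
  leading term b: no divisor's leading term divides it; move -10763/9216*b to the remainder.
  leading term 1: no divisor's leading term divides it; move 889/9216 to the remainder.
  remainder 971/768*a - 10763/9216*b + 889/9216 ≠ 0; add h_6 = 971/768*a - 10763/9216*b + 889/9216 to the basis.

S(f_3,h_4): lcm = a*b**3. S = -155/24*a*b**2 + 1/32*b**3 - 39/8*a**2 - 121/12*a*b - 11/32*b**2 - 71/8*a.
  leading term a*b**2: subtract (-155/96*b)·f_1 from -155/24*a*b**2 + 1/32*b**3 - 39/8*a**2 - 121/12*a*b - 11/32*b**2 - 71/8*a → -307/96*b**3 - 39/8*a**2 - 503/96*a*b - 321/32*b**2 - 71/8*a - 775/96*b
  leading term b**3: subtract (307/8)·h_4 from -307/96*b**3 - 39/8*a**2 - 503/96*a*b - 321/32*b**2 - 71/8*a - 775/96*b → -39/8*a**2 - 503/96*a*b + 14539/1152*b**2 + 1719/256*a + 27847/1152*b + 21797/768
  leading term a**2: subtract (-13/24)·f_2 from -39/8*a**2 - 503/96*a*b + 14539/1152*b**2 + 1719/256*a + 27847/1152*b + 21797/768 → -659/96*a*b + 14539/1152*b**2 + 1719/256*a + 26599/1152*b + 18469/768
  leading term a*b: subtract (-659/384)·f_1 from -659/96*a*b + 14539/1152*b**2 + 1719/256*a + 26599/1152*b + 18469/768 → 10585/1152*b**2 + 3037/256*a + 14737/1152*b + 11879/768
  leading term b**2: subtract (-10585/576)·h_5 from 10585/1152*b**2 + 3037/256*a + 14737/1152*b + 11879/768 → 65251/4608*a - 94291/6144*b - 21869/18432
  leading term a: subtract (65251/5826)·h_6 from 65251/4608*a - 94291/6144*b - 21869/18432 → -15214067/6711552*b - 15214067/6711552
  leading term b: no divisor's leading term divides it; move -15214067/6711552*b to the remainder.
  leading term 1: no divisor's leading term divides it; move -15214067/6711552 to the remainder.
  remainder -15214067/6711552*b - 15214067/6711552 ≠ 0; add h_7 = -15214067/6711552*b - 15214067/6711552 to the basis.

The other S-polynomials (S(f_1,h_4), S(f_2,h_4), S(f_1,h_5), S(f_2,h_5), S(f_3,h_5), S(h_4,h_5), S(f_1,h_6), S(f_2,h_6), S(f_3,h_6), S(h_4,h_6), S(h_5,h_6), S(f_1,h_7), S(f_2,h_7), S(f_3,h_7), S(h_4,h_7), S(h_5,h_7), S(h_6,h_7)) all reduce to 0 modulo the current basis, so we have a Gröbner basis.
Inter-reduce: drop elements whose leading term is divisible by another's, tail-reduce, and make monic.
Reduced Gröbner basis: {a + 1, b + 1}.
Label its elements g_1 = a + 1, g_2 = b + 1.

Reduce p = 8*a*b - a + 7/5*b - 38/5 modulo G:
  leading term a*b: subtract (8*b)·g_1 from 8*a*b - a + 7/5*b - 38/5 → -a - 33/5*b - 38/5
  leading term a: subtract (-1)·g_1 from -a - 33/5*b - 38/5 → -33/5*b - 33/5
  leading term b: subtract (-33/5)·g_2 from -33/5*b - 33/5 → 0
  normal form = 0.
Since the normal form is 0, p ∈ I.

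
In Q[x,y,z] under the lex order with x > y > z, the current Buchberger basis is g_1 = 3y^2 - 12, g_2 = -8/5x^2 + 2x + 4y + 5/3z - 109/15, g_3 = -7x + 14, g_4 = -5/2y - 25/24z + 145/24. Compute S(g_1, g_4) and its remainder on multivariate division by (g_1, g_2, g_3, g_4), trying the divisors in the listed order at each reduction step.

lcm(LM(g_1), LM(g_4)) = y^2.
S = (lcm/LT(g_1))·g_1 − (lcm/LT(g_4))·g_4 = -5/12yz + 29/12y - 4.
Reduce S modulo (g_1, g_2, g_3, g_4) in that order:
  leading term yz: subtract (1/6z)·g_4 from -5/12yz + 29/12y - 4 → 29/12y + 25/144z^2 - 145/144z - 4
  leading term y: subtract (-29/30)·g_4 from 29/12y + 25/144z^2 - 145/144z - 4 → 25/144z^2 - 145/72z + 265/144
  leading term z^2: no divisor's leading term divides it; move 25/144z^2 to the remainder.
  leading term z: no divisor's leading term divides it; move -145/72z to the remainder.
  leading term 1: no divisor's leading term divides it; move 265/144 to the remainder.
The remainder 25/144z^2 - 145/72z + 265/144 is nonzero, so it would be added as the next basis element.
This is the inner loop of Buchberger's algorithm — each nonzero remainder becomes a new basis element.

S(g_1, g_4) = -5/12yz + 29/12y - 4; remainder on division = 25/144z^2 - 145/72z + 265/144.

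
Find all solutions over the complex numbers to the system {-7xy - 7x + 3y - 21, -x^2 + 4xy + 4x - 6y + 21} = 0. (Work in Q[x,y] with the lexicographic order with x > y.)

{(-3, 0), (12/7 + sqrt(291)/7, 1/35 - 4*sqrt(291)/35), (12/7 - sqrt(291)/7, 1/35 + 4*sqrt(291)/35)}

Compute a lex Gröbner basis by Buchberger's algorithm.
f_1 = -7xy - 7x + 3y - 21, LT = xy.
f_2 = -x^2 + 4xy + 4x - 6y + 21, LT = x^2.

S(f_1,f_2): lcm = x^2y. S = x^2 + 4xy^2 + 25/7xy + 3x - 6y^2 + 21y.
  leading term x^2: subtract (-1)·f_2 from x^2 + 4xy^2 + 25/7xy + 3x - 6y^2 + 21y → 4xy^2 + 53/7xy + 7x - 6y^2 + 15y + 21
  leading term xy^2: subtract (-4/7y)·f_1 from 4xy^2 + 53/7xy + 7x - 6y^2 + 15y + 21 → 25/7xy + 7x - 30/7y^2 + 3y + 21
  leading term xy: subtract (-25/49)·f_1 from 25/7xy + 7x - 30/7y^2 + 3y + 21 → 24/7x - 30/7y^2 + 222/49y + 72/7
  leading term x: no divisor's leading term divides it; move 24/7x to the remainder.
  leading term y^2: no divisor's leading term divides it; move -30/7y^2 to the remainder.
  leading term y: no divisor's leading term divides it; move 222/49y to the remainder.
  leading term 1: no divisor's leading term divides it; move 72/7 to the remainder.
  remainder 24/7x - 30/7y^2 + 222/49y + 72/7 ≠ 0; add h_3 = 24/7x - 30/7y^2 + 222/49y + 72/7 to the basis.

S(f_1,h_3): lcm = xy. S = x + 5/4y^3 - 37/28y^2 - 24/7y + 3.
  leading term x: subtract (7/24)·h_3 from x + 5/4y^3 - 37/28y^2 - 24/7y + 3 → 5/4y^3 - 1/14y^2 - 19/4y
  leading term y^3: no divisor's leading term divides it; move 5/4y^3 to the remainder.
  leading term y^2: no divisor's leading term divides it; move -1/14y^2 to the remainder.
  leading term y: no divisor's leading term divides it; move -19/4y to the remainder.
  remainder 5/4y^3 - 1/14y^2 - 19/4y ≠ 0; add h_4 = 5/4y^3 - 1/14y^2 - 19/4y to the basis.

S(f_2,h_3): lcm = x^2. S = 5/4xy^2 - 149/28xy - 7x + 6y - 21.
  leading term xy^2: subtract (-5/28y)·f_1 from 5/4xy^2 - 149/28xy - 7x + 6y - 21 → -46/7xy - 7x + 15/28y^2 + 9/4y - 21
  leading term xy: subtract (46/49)·f_1 from -46/7xy - 7x + 15/28y^2 + 9/4y - 21 → -3/7x + 15/28y^2 - 111/196y - 9/7
  leading term x: subtract (-1/8)·h_3 from -3/7x + 15/28y^2 - 111/196y - 9/7 → 0
  remainder 0.

S(f_1,h_4): lcm = xy^3. S = 37/35xy^2 + 19/5xy - 3/7y^3 + 3y^2.
  leading term xy^2: subtract (-37/245y)·f_1 from 37/35xy^2 + 19/5xy - 3/7y^3 + 3y^2 → 96/35xy - 3/7y^3 + 846/245y^2 - 111/35y
  leading term xy: subtract (-96/245)·f_1 from 96/35xy - 3/7y^3 + 846/245y^2 - 111/35y → -96/35x - 3/7y^3 + 846/245y^2 - 489/245y - 288/35
  leading term x: subtract (-4/5)·h_3 from -96/35x - 3/7y^3 + 846/245y^2 - 489/245y - 288/35 → -3/7y^3 + 6/245y^2 + 57/35y
  leading term y^3: subtract (-12/35)·h_4 from -3/7y^3 + 6/245y^2 + 57/35y → 0
  remainder 0.

S(f_2,h_4): leading monomials are coprime, so the S-polynomial reduces to 0 (Buchberger's first criterion).
S(h_3,h_4): leading monomials are coprime, so the S-polynomial reduces to 0 (Buchberger's first criterion).
Every S-polynomial of the final basis reduces to 0, so we have a Gröbner basis.
Inter-reduce: drop elements whose leading term is divisible by another's, tail-reduce, and make monic.
Reduced Gröbner basis: {x - 5/4y^2 + 37/28y + 3, y^3 - 2/35y^2 - 19/5y}.

Elimination: the polynomial y^3 - 2/35y^2 - 19/5y lies in the elimination ideal for y, so y ∈ {0, 1/35 - 4*sqrt(291)/35, 1/35 + 4*sqrt(291)/35}. For each such y, the remaining basis elements (now univariate) give the rest of the solution.
  y = 0: the earlier basis element becomes x + 3 = 0, giving x = -3 — point (-3, 0).
  y = 1/35 - 4*sqrt(291)/35: the earlier basis element becomes x - sqrt(291)/7 - 12/7 = 0, giving x = 12/7 + sqrt(291)/7 — point (12/7 + sqrt(291)/7, 1/35 - 4*sqrt(291)/35).
  y = 1/35 + 4*sqrt(291)/35: the earlier basis element becomes x - 12/7 + sqrt(291)/7 = 0, giving x = 12/7 - sqrt(291)/7 — point (12/7 - sqrt(291)/7, 1/35 + 4*sqrt(291)/35).
Each listed point satisfies every original equation (direct substitution).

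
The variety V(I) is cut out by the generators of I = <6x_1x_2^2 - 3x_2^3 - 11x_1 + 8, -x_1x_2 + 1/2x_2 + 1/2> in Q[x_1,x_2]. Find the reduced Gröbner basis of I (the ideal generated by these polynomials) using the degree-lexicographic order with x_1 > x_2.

G = {x_2^3 - x_2^2 + 11/3x_1 - x_2 - 8/3, x_1^2 + 3/22x_2^2 - 27/22x_1 - 3/22x_2 + 5/22, x_1x_2 - 1/2x_2 - 1/2}

f_1 = 6x_1x_2^2 - 3x_2^3 - 11x_1 + 8, LT = x_1x_2^2.
f_2 = -x_1x_2 + 1/2x_2 + 1/2, LT = x_1x_2.

S(f_1,f_2): lcm = x_1x_2^2. S = -1/2x_2^3 + 1/2x_2^2 - 11/6x_1 + 1/2x_2 + 4/3.
  leading term x_2^3: no divisor's leading term divides it; move -1/2x_2^3 to the remainder.
  leading term x_2^2: no divisor's leading term divides it; move 1/2x_2^2 to the remainder.
  leading term x_1: no divisor's leading term divides it; move -11/6x_1 to the remainder.
  leading term x_2: no divisor's leading term divides it; move 1/2x_2 to the remainder.
  leading term 1: no divisor's leading term divides it; move 4/3 to the remainder.
  remainder -1/2x_2^3 + 1/2x_2^2 - 11/6x_1 + 1/2x_2 + 4/3 ≠ 0; add g_3 = -1/2x_2^3 + 1/2x_2^2 - 11/6x_1 + 1/2x_2 + 4/3 to the basis.

S(f_1,g_3): lcm = x_1x_2^3. S = -1/2x_2^4 + x_1x_2^2 - 11/3x_1^2 - 5/6x_1x_2 + 8/3x_1 + 4/3x_2.
  leading term x_2^4: subtract (x_2)·g_3 from -1/2x_2^4 + x_1x_2^2 - 11/3x_1^2 - 5/6x_1x_2 + 8/3x_1 + 4/3x_2 → x_1x_2^2 - 1/2x_2^3 - 11/3x_1^2 + x_1x_2 - 1/2x_2^2 + 8/3x_1
  leading term x_1x_2^2: subtract (1/6)·f_1 from x_1x_2^2 - 1/2x_2^3 - 11/3x_1^2 + x_1x_2 - 1/2x_2^2 + 8/3x_1 → -11/3x_1^2 + x_1x_2 - 1/2x_2^2 + 9/2x_1 - 4/3
  leading term x_1^2: no divisor's leading term divides it; move -11/3x_1^2 to the remainder.
  leading term x_1x_2: subtract (-1)·f_2 from x_1x_2 - 1/2x_2^2 + 9/2x_1 - 4/3 → -1/2x_2^2 + 9/2x_1 + 1/2x_2 - 5/6
  leading term x_2^2: no divisor's leading term divides it; move -1/2x_2^2 to the remainder.
  leading term x_1: no divisor's leading term divides it; move 9/2x_1 to the remainder.
  leading term x_2: no divisor's leading term divides it; move 1/2x_2 to the remainder.
  leading term 1: no divisor's leading term divides it; move -5/6 to the remainder.
  remainder -11/3x_1^2 - 1/2x_2^2 + 9/2x_1 + 1/2x_2 - 5/6 ≠ 0; add g_4 = -11/3x_1^2 - 1/2x_2^2 + 9/2x_1 + 1/2x_2 - 5/6 to the basis.

The other S-polynomials (S(f_2,g_3), S(f_1,g_4), S(f_2,g_4), S(g_3,g_4)) all reduce to 0 modulo the current basis, so we have a Gröbner basis.
Inter-reduce: drop elements whose leading term is divisible by another's, tail-reduce, and make monic.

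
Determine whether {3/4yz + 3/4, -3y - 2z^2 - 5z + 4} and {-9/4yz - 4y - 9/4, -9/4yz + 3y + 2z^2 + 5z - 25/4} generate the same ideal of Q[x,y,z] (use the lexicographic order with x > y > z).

Since reduced Gröbner bases are canonical representatives of ideals under a given ordering, it suffices to compute and compare them.
Buchberger on the first generating set:
f_1 = 3/4yz + 3/4, LT = yz.
f_2 = -3y - 2z^2 - 5z + 4, LT = y.

S(f_1,f_2): lcm = yz. S = -2/3z^3 - 5/3z^2 + 4/3z + 1.
  leading term z^3: no divisor's leading term divides it; move -2/3z^3 to the remainder.
  leading term z^2: no divisor's leading term divides it; move -5/3z^2 to the remainder.
  leading term z: no divisor's leading term divides it; move 4/3z to the remainder.
  leading term 1: no divisor's leading term divides it; move 1 to the remainder.
  remainder -2/3z^3 - 5/3z^2 + 4/3z + 1 ≠ 0; add g_3 = -2/3z^3 - 5/3z^2 + 4/3z + 1 to the basis.

The other S-polynomials (S(f_1,g_3), S(f_2,g_3)) all reduce to 0 modulo the current basis, so we have a Gröbner basis.
Inter-reduce: drop elements whose leading term is divisible by another's, tail-reduce, and make monic.
Reduced Gröbner basis: {y + 2/3z^2 + 5/3z - 4/3, z^3 + 5/2z^2 - 2z - 3/2}.

Buchberger on the second generating set:
h_1 = -9/4yz - 4y - 9/4, LT = yz.
h_2 = -9/4yz + 3y + 2z^2 + 5z - 25/4, LT = yz.

S(h_1,h_2): lcm = yz. S = 28/9y + 8/9z^2 + 20/9z - 16/9.
  leading term y: no divisor's leading term divides it; move 28/9y to the remainder.
  leading term z^2: no divisor's leading term divides it; move 8/9z^2 to the remainder.
  leading term z: no divisor's leading term divides it; move 20/9z to the remainder.
  leading term 1: no divisor's leading term divides it; move -16/9 to the remainder.
  remainder 28/9y + 8/9z^2 + 20/9z - 16/9 ≠ 0; add k_3 = 28/9y + 8/9z^2 + 20/9z - 16/9 to the basis.

S(h_1,k_3): lcm = yz. S = 16/9y - 2/7z^3 - 5/7z^2 + 4/7z + 1.
  leading term y: subtract (4/7)·k_3 from 16/9y - 2/7z^3 - 5/7z^2 + 4/7z + 1 → -2/7z^3 - 11/9z^2 - 44/63z + 127/63
  leading term z^3: no divisor's leading term divides it; move -2/7z^3 to the remainder.
  leading term z^2: no divisor's leading term divides it; move -11/9z^2 to the remainder.
  leading term z: no divisor's leading term divides it; move -44/63z to the remainder.
  leading term 1: no divisor's leading term divides it; move 127/63 to the remainder.
  remainder -2/7z^3 - 11/9z^2 - 44/63z + 127/63 ≠ 0; add k_4 = -2/7z^3 - 11/9z^2 - 44/63z + 127/63 to the basis.

The other S-polynomials (S(h_2,k_3), S(h_1,k_4), S(h_2,k_4), S(k_3,k_4)) all reduce to 0 modulo the current basis, so we have a Gröbner basis.
Inter-reduce: drop elements whose leading term is divisible by another's, tail-reduce, and make monic.
Reduced Gröbner basis: {y + 2/7z^2 + 5/7z - 4/7, z^3 + 77/18z^2 + 22/9z - 127/18}.

The bases are distinct; the ideals are different.

No, the ideals differ.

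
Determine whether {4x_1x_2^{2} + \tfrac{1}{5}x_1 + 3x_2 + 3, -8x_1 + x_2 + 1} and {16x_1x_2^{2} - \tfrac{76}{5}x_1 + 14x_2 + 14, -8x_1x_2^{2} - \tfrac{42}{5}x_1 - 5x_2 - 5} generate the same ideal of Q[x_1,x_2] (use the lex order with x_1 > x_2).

Yes, the ideals are equal.

Two ideals are equal iff their reduced Gröbner bases coincide (the reduced basis is unique for a fixed ordering).
Buchberger on the first generating set:
f_1 = 4x_1x_2^{2} + \tfrac{1}{5}x_1 + 3x_2 + 3, LT = x_1x_2^{2}.
f_2 = -8x_1 + x_2 + 1, LT = x_1.

S(f_1,f_2): lcm = x_1x_2^{2}. S = \tfrac{1}{20}x_1 + \tfrac{1}{8}x_2^{3} + \tfrac{1}{8}x_2^{2} + \tfrac{3}{4}x_2 + \tfrac{3}{4}.
  leading term x_1: subtract (-\tfrac{1}{160})·f_2 from \tfrac{1}{20}x_1 + \tfrac{1}{8}x_2^{3} + \tfrac{1}{8}x_2^{2} + \tfrac{3}{4}x_2 + \tfrac{3}{4} → \tfrac{1}{8}x_2^{3} + \tfrac{1}{8}x_2^{2} + \tfrac{121}{160}x_2 + \tfrac{121}{160}
  leading term x_2^{3}: no divisor's leading term divides it; move \tfrac{1}{8}x_2^{3} to the remainder.
  leading term x_2^{2}: no divisor's leading term divides it; move \tfrac{1}{8}x_2^{2} to the remainder.
  leading term x_2: no divisor's leading term divides it; move \tfrac{121}{160}x_2 to the remainder.
  leading term 1: no divisor's leading term divides it; move \tfrac{121}{160} to the remainder.
  remainder \tfrac{1}{8}x_2^{3} + \tfrac{1}{8}x_2^{2} + \tfrac{121}{160}x_2 + \tfrac{121}{160} ≠ 0; add g_3 = \tfrac{1}{8}x_2^{3} + \tfrac{1}{8}x_2^{2} + \tfrac{121}{160}x_2 + \tfrac{121}{160} to the basis.

The other S-polynomials (S(f_1,g_3), S(f_2,g_3)) all reduce to 0 modulo the current basis, so we have a Gröbner basis.
Inter-reduce: drop elements whose leading term is divisible by another's, tail-reduce, and make monic.
Reduced Gröbner basis: {x_1 - \tfrac{1}{8}x_2 - \tfrac{1}{8}, x_2^{3} + x_2^{2} + \tfrac{121}{20}x_2 + \tfrac{121}{20}}.

Buchberger on the second generating set:
h_1 = 16x_1x_2^{2} - \tfrac{76}{5}x_1 + 14x_2 + 14, LT = x_1x_2^{2}.
h_2 = -8x_1x_2^{2} - \tfrac{42}{5}x_1 - 5x_2 - 5, LT = x_1x_2^{2}.

S(h_1,h_2): lcm = x_1x_2^{2}. S = -2x_1 + \tfrac{1}{4}x_2 + \tfrac{1}{4}.
  leading term x_1: no divisor's leading term divides it; move -2x_1 to the remainder.
  leading term x_2: no divisor's leading term divides it; move \tfrac{1}{4}x_2 to the remainder.
  leading term 1: no divisor's leading term divides it; move \tfrac{1}{4} to the remainder.
  remainder -2x_1 + \tfrac{1}{4}x_2 + \tfrac{1}{4} ≠ 0; add k_3 = -2x_1 + \tfrac{1}{4}x_2 + \tfrac{1}{4} to the basis.

S(h_1,k_3): lcm = x_1x_2^{2}. S = -\tfrac{19}{20}x_1 + \tfrac{1}{8}x_2^{3} + \tfrac{1}{8}x_2^{2} + \tfrac{7}{8}x_2 + \tfrac{7}{8}.
  leading term x_1: subtract (\tfrac{19}{40})·k_3 from -\tfrac{19}{20}x_1 + \tfrac{1}{8}x_2^{3} + \tfrac{1}{8}x_2^{2} + \tfrac{7}{8}x_2 + \tfrac{7}{8} → \tfrac{1}{8}x_2^{3} + \tfrac{1}{8}x_2^{2} + \tfrac{121}{160}x_2 + \tfrac{121}{160}
  leading term x_2^{3}: no divisor's leading term divides it; move \tfrac{1}{8}x_2^{3} to the remainder.
  leading term x_2^{2}: no divisor's leading term divides it; move \tfrac{1}{8}x_2^{2} to the remainder.
  leading term x_2: no divisor's leading term divides it; move \tfrac{121}{160}x_2 to the remainder.
  leading term 1: no divisor's leading term divides it; move \tfrac{121}{160} to the remainder.
  remainder \tfrac{1}{8}x_2^{3} + \tfrac{1}{8}x_2^{2} + \tfrac{121}{160}x_2 + \tfrac{121}{160} ≠ 0; add k_4 = \tfrac{1}{8}x_2^{3} + \tfrac{1}{8}x_2^{2} + \tfrac{121}{160}x_2 + \tfrac{121}{160} to the basis.

The other S-polynomials (S(h_2,k_3), S(h_1,k_4), S(h_2,k_4), S(k_3,k_4)) all reduce to 0 modulo the current basis, so we have a Gröbner basis.
Inter-reduce: drop elements whose leading term is divisible by another's, tail-reduce, and make monic.
Reduced Gröbner basis: {x_1 - \tfrac{1}{8}x_2 - \tfrac{1}{8}, x_2^{3} + x_2^{2} + \tfrac{121}{20}x_2 + \tfrac{121}{20}}.

Same reduced basis, so the two generating sets span the same ideal.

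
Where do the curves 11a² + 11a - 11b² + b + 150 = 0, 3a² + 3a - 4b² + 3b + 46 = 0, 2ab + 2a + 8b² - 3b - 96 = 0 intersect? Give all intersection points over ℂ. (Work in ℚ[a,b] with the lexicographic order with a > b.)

Compute a lex Gröbner basis by Buchberger's algorithm.
f_1 = 11a² + 11a - 11b² + b + 150, LT = a².
f_2 = 3a² + 3a - 4b² + 3b + 46, LT = a².
f_3 = 2ab + 2a + 8b² - 3b - 96, LT = ab.

S(f_1,f_2): lcm = a². S = ⅓b² - 10/11b - 56/33.
  leading term b²: no divisor's leading term divides it; move ⅓b² to the remainder.
  leading term b: no divisor's leading term divides it; move -10/11b to the remainder.
  leading term 1: no divisor's leading term divides it; move -56/33 to the remainder.
  remainder ⅓b² - 10/11b - 56/33 ≠ 0; add h_4 = ⅓b² - 10/11b - 56/33 to the basis.

S(f_1,f_3): lcm = a²b. S = -a² - 4ab² + 5/2ab + 48a - b³ + 1/11b² + 150/11b.
  leading term a²: subtract (-1/11)·f_1 from -a² - 4ab² + 5/2ab + 48a - b³ + 1/11b² + 150/11b → -4ab² + 5/2ab + 49a - b³ - 10/11b² + 151/11b + 150/11
  leading term ab²: subtract (-2b)·f_3 from -4ab² + 5/2ab + 49a - b³ - 10/11b² + 151/11b + 150/11 → 13/2ab + 49a + 15b³ - 76/11b² - 1961/11b + 150/11
  leading term ab: subtract (13/4)·f_3 from 13/2ab + 49a + 15b³ - 76/11b² - 1961/11b + 150/11 → 85/2a + 15b³ - 362/11b² - 7415/44b + 3582/11
  leading term a: no divisor's leading term divides it; move 85/2a to the remainder.
  leading term b³: subtract (45b)·h_4 from 15b³ - 362/11b² - 7415/44b + 3582/11 → 8b² - 4055/44b + 3582/11
  leading term b²: subtract (24)·h_4 from 8b² - 4055/44b + 3582/11 → -3095/44b + 4030/11
  leading term b: no divisor's leading term divides it; move -3095/44b to the remainder.
  leading term 1: no divisor's leading term divides it; move 4030/11 to the remainder.
  remainder 85/2a - 3095/44b + 4030/11 ≠ 0; add h_5 = 85/2a - 3095/44b + 4030/11 to the basis.

S(f_3,h_4): lcm = ab². S = 41/11ab + 56/11a + 4b³ - 3/2b² - 48b.
  leading term ab: subtract (41/22)·f_3 from 41/11ab + 56/11a + 4b³ - 3/2b² - 48b → 15/11a + 4b³ - 361/22b² - 933/22b + 1968/11
  leading term a: subtract (6/187)·h_5 from 15/11a + 4b³ - 361/22b² - 933/22b + 1968/11 → 4b³ - 361/22b² - 82593/2057b + 343836/2057
  leading term b³: subtract (12b)·h_4 from 4b³ - 361/22b² - 82593/2057b + 343836/2057 → -11/2b² - 40705/2057b + 343836/2057
  leading term b²: subtract (-33/2)·h_4 from -11/2b² - 40705/2057b + 343836/2057 → -71560/2057b + 286240/2057
  leading term b: no divisor's leading term divides it; move -71560/2057b to the remainder.
  leading term 1: no divisor's leading term divides it; move 286240/2057 to the remainder.
  remainder -71560/2057b + 286240/2057 ≠ 0; add h_6 = -71560/2057b + 286240/2057 to the basis.

The other S-polynomials (S(f_2,f_3), S(f_1,h_4), S(f_2,h_4), S(f_1,h_5), S(f_2,h_5), S(f_3,h_5), S(h_4,h_5), S(f_1,h_6), S(f_2,h_6), S(f_3,h_6), S(h_4,h_6), S(h_5,h_6)) all reduce to 0 modulo the current basis, so we have a Gröbner basis.
Inter-reduce: drop elements whose leading term is divisible by another's, tail-reduce, and make monic.
Reduced Gröbner basis: {a + 2, b - 4}.

Elimination: the polynomial b - 4 lies in the elimination ideal for b, so b ∈ {4}. For each such b, the remaining basis elements (now univariate) give the rest of the solution.
  b = 4: the earlier basis element becomes a + 2 = 0, giving a = -2 — point (-2, 4).

{(-2, 4)}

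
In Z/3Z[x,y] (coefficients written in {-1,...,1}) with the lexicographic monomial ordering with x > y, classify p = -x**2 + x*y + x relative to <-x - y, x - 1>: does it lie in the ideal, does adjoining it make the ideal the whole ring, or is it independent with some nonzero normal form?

First compute the reduced Gröbner basis of I by Buchberger's algorithm.
f_1 = -x - y, LT = x.
f_2 = x - 1, LT = x.

S(f_1,f_2): lcm = x. S = y + 1.
  reduce S modulo (f_1, f_2):
  remainder y + 1 ≠ 0; add h_3 = y + 1 to the basis.

The other S-polynomials (S(f_1,h_3), S(f_2,h_3)) all reduce to 0 modulo the current basis, so we have a Gröbner basis.
Inter-reduce: drop elements whose leading term is divisible by another's, tail-reduce, and make monic.
Reduced Gröbner basis: {x - 1, y + 1}.
Label its elements g_1 = x - 1, g_2 = y + 1.

Reduce p = -x**2 + x*y + x modulo G:
  leading term x**2: subtract (-x)·g_1 from -x**2 + x*y + x → x*y
  leading term x*y: subtract (y)·g_1 from x*y → y
  leading term y: subtract (1)·g_2 from y → -1
  leading term 1: no divisor's leading term divides it; move -1 to the remainder.
  normal form = -1.
The normal form is nonzero, so p ∉ I. Since p minus its normal form lies in I, I + (p) = I + (r) where r = -1; decide whether this ideal is the whole ring.
Here r = -1 is a nonzero constant, hence a unit: 1 ∈ I + (p), the Gröbner basis of I + (p) is {1}, and the enlarged system has no common solution — adjoining p is inconsistent.

Adjoining -x**2 + x*y + x makes the ideal the whole ring: the system is inconsistent.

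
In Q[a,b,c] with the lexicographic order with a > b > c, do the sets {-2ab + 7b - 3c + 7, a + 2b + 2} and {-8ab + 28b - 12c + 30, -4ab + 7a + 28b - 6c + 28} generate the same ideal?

No, the ideals differ.

Since reduced Gröbner bases are canonical representatives of ideals under a given ordering, it suffices to compute and compare them.
Buchberger on the first generating set:
f_1 = -2ab + 7b - 3c + 7, LT = ab.
f_2 = a + 2b + 2, LT = a.

S(f_1,f_2): lcm = ab. S = -2b^2 - 11/2b + 3/2c - 7/2.
  leading term b^2: no divisor's leading term divides it; move -2b^2 to the remainder.
  leading term b: no divisor's leading term divides it; move -11/2b to the remainder.
  leading term c: no divisor's leading term divides it; move 3/2c to the remainder.
  leading term 1: no divisor's leading term divides it; move -7/2 to the remainder.
  remainder -2b^2 - 11/2b + 3/2c - 7/2 ≠ 0; add g_3 = -2b^2 - 11/2b + 3/2c - 7/2 to the basis.

The other S-polynomials (S(f_1,g_3), S(f_2,g_3)) all reduce to 0 modulo the current basis, so we have a Gröbner basis.
Inter-reduce: drop elements whose leading term is divisible by another's, tail-reduce, and make monic.
Reduced Gröbner basis: {a + 2b + 2, b^2 + 11/4b - 3/4c + 7/4}.

Buchberger on the second generating set:
h_1 = -8ab + 28b - 12c + 30, LT = ab.
h_2 = -4ab + 7a + 28b - 6c + 28, LT = ab.

S(h_1,h_2): lcm = ab. S = 7/4a + 7/2b + 13/4.
  leading term a: no divisor's leading term divides it; move 7/4a to the remainder.
  leading term b: no divisor's leading term divides it; move 7/2b to the remainder.
  leading term 1: no divisor's leading term divides it; move 13/4 to the remainder.
  remainder 7/4a + 7/2b + 13/4 ≠ 0; add k_3 = 7/4a + 7/2b + 13/4 to the basis.

S(h_1,k_3): lcm = ab. S = -2b^2 - 75/14b + 3/2c - 15/4.
  leading term b^2: no divisor's leading term divides it; move -2b^2 to the remainder.
  leading term b: no divisor's leading term divides it; move -75/14b to the remainder.
  leading term c: no divisor's leading term divides it; move 3/2c to the remainder.
  leading term 1: no divisor's leading term divides it; move -15/4 to the remainder.
  remainder -2b^2 - 75/14b + 3/2c - 15/4 ≠ 0; add k_4 = -2b^2 - 75/14b + 3/2c - 15/4 to the basis.

The other S-polynomials (S(h_2,k_3), S(h_1,k_4), S(h_2,k_4), S(k_3,k_4)) all reduce to 0 modulo the current basis, so we have a Gröbner basis.
Inter-reduce: drop elements whose leading term is divisible by another's, tail-reduce, and make monic.
Reduced Gröbner basis: {a + 2b + 13/7, b^2 + 75/28b - 3/4c + 15/8}.

These differ, so the ideals are not equal.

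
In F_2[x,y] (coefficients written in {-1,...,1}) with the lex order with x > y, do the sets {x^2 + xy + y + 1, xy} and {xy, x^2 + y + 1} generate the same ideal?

Yes, the ideals are equal.

For a fixed monomial order, each ideal has a unique reduced Gröbner basis; comparing bases decides equality.
Buchberger on the first generating set:
f_1 = x^2 + xy + y + 1, LT = x^2.
f_2 = xy, LT = xy.

S(f_1,f_2): lcm = x^2y. S = xy^2 + y^2 + y.
  leading term xy^2: subtract (y)·f_2 from xy^2 + y^2 + y → y^2 + y
  leading term y^2: no divisor's leading term divides it; move y^2 to the remainder.
  leading term y: no divisor's leading term divides it; move y to the remainder.
  remainder y^2 + y ≠ 0; add g_3 = y^2 + y to the basis.

S(f_1,g_3): leading monomials are coprime, so the S-polynomial reduces to 0 (Buchberger's first criterion).
S(f_2,g_3): lcm = xy^2. S = xy.
  leading term xy: subtract (1)·f_2 from xy → 0
  remainder 0.

Every S-polynomial of the final basis reduces to 0, so we have a Gröbner basis.
Inter-reduce: drop elements whose leading term is divisible by another's, tail-reduce, and make monic.
Reduced Gröbner basis: {x^2 + y + 1, xy, y^2 + y}.

Buchberger on the second generating set:
h_1 = xy, LT = xy.
h_2 = x^2 + y + 1, LT = x^2.

S(h_1,h_2): lcm = x^2y. S = y^2 + y.
  leading term y^2: no divisor's leading term divides it; move y^2 to the remainder.
  leading term y: no divisor's leading term divides it; move y to the remainder.
  remainder y^2 + y ≠ 0; add k_3 = y^2 + y to the basis.

S(h_1,k_3): lcm = xy^2. S = xy.
  leading term xy: subtract (1)·h_1 from xy → 0
  remainder 0.

S(h_2,k_3): leading monomials are coprime, so the S-polynomial reduces to 0 (Buchberger's first criterion).
Every S-polynomial of the final basis reduces to 0, so we have a Gröbner basis.
Inter-reduce: drop elements whose leading term is divisible by another's, tail-reduce, and make monic.
Reduced Gröbner basis: {x^2 + y + 1, xy, y^2 + y}.

Same reduced basis, so the two generating sets span the same ideal.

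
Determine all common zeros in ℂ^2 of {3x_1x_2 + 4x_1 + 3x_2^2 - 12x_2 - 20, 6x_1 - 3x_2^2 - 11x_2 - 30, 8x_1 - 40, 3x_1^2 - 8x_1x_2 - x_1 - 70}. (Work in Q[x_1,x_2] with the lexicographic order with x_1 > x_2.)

{(5, 0)}

Compute a lex Gröbner basis by Buchberger's algorithm.
f_1 = 3x_1x_2 + 4x_1 + 3x_2^2 - 12x_2 - 20, LT = x_1x_2.
f_2 = 6x_1 - 3x_2^2 - 11x_2 - 30, LT = x_1.
f_3 = 8x_1 - 40, LT = x_1.
f_4 = 3x_1^2 - 8x_1x_2 - x_1 - 70, LT = x_1^2.

S(f_1,f_2): lcm = x_1x_2. S = 4/3x_1 + 1/2x_2^3 + 17/6x_2^2 + x_2 - 20/3.
  reduce S modulo (f_1, f_2, f_3, f_4):
  remainder 1/2x_2^3 + 7/2x_2^2 + 31/9x_2 ≠ 0; add h_5 = 1/2x_2^3 + 7/2x_2^2 + 31/9x_2 to the basis.

S(f_1,f_3): lcm = x_1x_2. S = 4/3x_1 + x_2^2 + x_2 - 20/3.
  reduce S modulo (f_1, f_2, f_3, f_4, h_5):
  remainder 5/3x_2^2 + 31/9x_2 ≠ 0; add h_6 = 5/3x_2^2 + 31/9x_2 to the basis.

S(f_1,f_4): lcm = x_1^2x_2. S = 4/3x_1^2 + 11/3x_1x_2^2 - 11/3x_1x_2 - 20/3x_1 + 70/3x_2.
  reduce S modulo (f_1, f_2, f_3, f_4, h_5, h_6):
  remainder -6944/135x_2 ≠ 0; add h_7 = -6944/135x_2 to the basis.

The other S-polynomials (S(f_2,f_3), S(f_2,f_4), S(f_3,f_4), S(f_1,h_5), S(f_2,h_5), S(f_3,h_5), S(f_4,h_5), S(f_1,h_6), S(f_2,h_6), S(f_3,h_6), S(f_4,h_6), S(h_5,h_6), S(f_1,h_7), S(f_2,h_7), S(f_3,h_7), S(f_4,h_7), S(h_5,h_7), S(h_6,h_7)) all reduce to 0 modulo the current basis, so we have a Gröbner basis.
Inter-reduce: drop elements whose leading term is divisible by another's, tail-reduce, and make monic.
Reduced Gröbner basis: {x_1 - 5, x_2}.

A lex Gröbner basis eliminates variables successively. Here x_2 depends only on x_2, with roots {0}; lifting each root through the earlier basis elements recovers the full solutions.
  x_2 = 0: the earlier basis element becomes x_1 - 5 = 0, giving x_1 = 5 — point (5, 0).
This is the nonlinear analogue of row-reducing a linear system.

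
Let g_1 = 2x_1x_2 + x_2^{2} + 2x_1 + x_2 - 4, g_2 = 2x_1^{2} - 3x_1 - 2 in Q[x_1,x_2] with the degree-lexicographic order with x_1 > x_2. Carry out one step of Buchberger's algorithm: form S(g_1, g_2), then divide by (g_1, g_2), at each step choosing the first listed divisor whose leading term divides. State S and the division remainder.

S(g_1, g_2) = \tfrac{1}{2}x_1x_2^{2} + x_1^{2} + 2x_1x_2 - 2x_1 + x_2; remainder on division = -\tfrac{1}{4}x_2^{3} - x_2^{2} - 2x_1 + \tfrac{5}{4}x_2 + 4.

lcm(LM(g_1), LM(g_2)) = x_1^{2}x_2.
S = (lcm/LT(g_1))·g_1 − (lcm/LT(g_2))·g_2 = \tfrac{1}{2}x_1x_2^{2} + x_1^{2} + 2x_1x_2 - 2x_1 + x_2.
Reduce S modulo (g_1, g_2) in that order:
  leading term x_1x_2^{2}: subtract (\tfrac{1}{4}x_2)·g_1 from \tfrac{1}{2}x_1x_2^{2} + x_1^{2} + 2x_1x_2 - 2x_1 + x_2 → -\tfrac{1}{4}x_2^{3} + x_1^{2} + \tfrac{3}{2}x_1x_2 - \tfrac{1}{4}x_2^{2} - 2x_1 + 2x_2
  leading term x_2^{3}: no divisor's leading term divides it; move -\tfrac{1}{4}x_2^{3} to the remainder.
  leading term x_1^{2}: subtract (\tfrac{1}{2})·g_2 from x_1^{2} + \tfrac{3}{2}x_1x_2 - \tfrac{1}{4}x_2^{2} - 2x_1 + 2x_2 → \tfrac{3}{2}x_1x_2 - \tfrac{1}{4}x_2^{2} - \tfrac{1}{2}x_1 + 2x_2 + 1
  leading term x_1x_2: subtract (\tfrac{3}{4})·g_1 from \tfrac{3}{2}x_1x_2 - \tfrac{1}{4}x_2^{2} - \tfrac{1}{2}x_1 + 2x_2 + 1 → -x_2^{2} - 2x_1 + \tfrac{5}{4}x_2 + 4
  leading term x_2^{2}: no divisor's leading term divides it; move -x_2^{2} to the remainder.
  leading term x_1: no divisor's leading term divides it; move -2x_1 to the remainder.
  leading term x_2: no divisor's leading term divides it; move \tfrac{5}{4}x_2 to the remainder.
  leading term 1: no divisor's leading term divides it; move 4 to the remainder.
The remainder -\tfrac{1}{4}x_2^{3} - x_2^{2} - 2x_1 + \tfrac{5}{4}x_2 + 4 is nonzero, so it would be added as the next basis element.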